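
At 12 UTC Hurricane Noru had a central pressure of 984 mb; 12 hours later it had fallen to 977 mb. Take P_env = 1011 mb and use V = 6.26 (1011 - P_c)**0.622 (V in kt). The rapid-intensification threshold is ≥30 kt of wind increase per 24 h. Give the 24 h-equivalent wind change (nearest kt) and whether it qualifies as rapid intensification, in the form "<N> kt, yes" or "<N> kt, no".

V₁: ΔP = 27, V ≈ 6.26 × 27^0.622 ≈ 48.63 kt.
V₂: ΔP = 34, V ≈ 6.26 × 34^0.622 ≈ 56.12 kt.
ΔV over 12 h = 7.49 kt → 24 h equivalent = 7.49 × 24/12 ≈ 14.98 kt.
15 kt < 30 kt ⇒ not rapid intensification.

15 kt, no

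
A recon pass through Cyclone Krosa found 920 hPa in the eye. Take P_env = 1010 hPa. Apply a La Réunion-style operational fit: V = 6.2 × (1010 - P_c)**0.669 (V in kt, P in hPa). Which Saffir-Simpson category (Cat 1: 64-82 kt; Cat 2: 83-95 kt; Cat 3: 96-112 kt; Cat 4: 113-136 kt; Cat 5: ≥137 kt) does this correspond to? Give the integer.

ΔP = 1010 − 920 = 90 hPa.
V ≈ 6.2 × 90^0.669 = 6.2 × 20.29 ≈ 126 kt.
126 kt falls in the Category 4 band.

4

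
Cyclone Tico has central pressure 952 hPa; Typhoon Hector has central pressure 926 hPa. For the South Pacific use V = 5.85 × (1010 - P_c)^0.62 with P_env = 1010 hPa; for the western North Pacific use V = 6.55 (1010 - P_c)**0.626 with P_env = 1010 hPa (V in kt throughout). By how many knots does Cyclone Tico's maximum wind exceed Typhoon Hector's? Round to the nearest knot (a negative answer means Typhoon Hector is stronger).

Cyclone Tico: ΔP = 58; V ≈ 5.85 × 58^0.62 ≈ 72.52 kt.
Typhoon Hector: ΔP = 84; V ≈ 6.55 × 84^0.626 ≈ 104.92 kt.
Difference ≈ 72.52 − 104.92 = -32.40 → -32 kt.

-32 kt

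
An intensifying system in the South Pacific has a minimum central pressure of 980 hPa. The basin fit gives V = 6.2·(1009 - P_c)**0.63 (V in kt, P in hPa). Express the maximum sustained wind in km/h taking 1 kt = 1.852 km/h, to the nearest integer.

96 km/h

ΔP = 1009 − 980 = 29 hPa.
V ≈ 6.2 × 29^0.63 = 6.2 × 8.343 ≈ 51.725 kt.
51.725 × 1.852 ≈ 95.80 km/h → 96 km/h.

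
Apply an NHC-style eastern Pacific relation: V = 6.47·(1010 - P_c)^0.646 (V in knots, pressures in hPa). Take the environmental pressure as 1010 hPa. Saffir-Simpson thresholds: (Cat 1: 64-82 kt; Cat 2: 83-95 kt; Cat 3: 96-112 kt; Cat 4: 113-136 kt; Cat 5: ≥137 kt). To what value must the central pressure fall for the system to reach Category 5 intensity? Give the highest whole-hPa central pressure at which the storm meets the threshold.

Category 5 begins at V = 137 kt.
Required ΔP = (137/6.47)^(1/0.646) = 21.175^1.548 ≈ 112.81 hPa.
P_c ≤ 1010 − 112.81 = 897.19, so the highest integer P_c is 897 hPa.

897 hPa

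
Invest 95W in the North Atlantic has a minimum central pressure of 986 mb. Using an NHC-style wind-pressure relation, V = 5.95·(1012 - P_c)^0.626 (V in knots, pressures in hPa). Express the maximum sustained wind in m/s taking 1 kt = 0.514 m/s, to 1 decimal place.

23.5 m/s

ΔP = 1012 − 986 = 26 mb.
V ≈ 5.95 × 26^0.626 = 5.95 × 7.687 ≈ 45.739 kt.
45.739 × 0.514 ≈ 23.51 m/s → 23.5 m/s.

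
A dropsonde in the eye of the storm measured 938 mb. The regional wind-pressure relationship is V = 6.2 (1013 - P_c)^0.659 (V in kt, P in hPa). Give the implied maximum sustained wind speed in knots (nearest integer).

107 kt

ΔP = 1013 − 938 = 75 mb.
75^0.659 ≈ 17.205.
V ≈ 6.2 × 17.205 ≈ 106.7 kt.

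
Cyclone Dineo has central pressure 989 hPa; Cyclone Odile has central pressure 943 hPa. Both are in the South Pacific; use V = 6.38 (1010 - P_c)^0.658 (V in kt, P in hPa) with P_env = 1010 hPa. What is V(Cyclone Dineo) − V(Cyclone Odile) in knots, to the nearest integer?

Cyclone Dineo: ΔP = 21; V ≈ 6.38 × 21^0.658 ≈ 47.30 kt.
Cyclone Odile: ΔP = 67; V ≈ 6.38 × 67^0.658 ≈ 101.48 kt.
Difference ≈ 47.30 − 101.48 = -54.18 → -54 kt.

-54 kt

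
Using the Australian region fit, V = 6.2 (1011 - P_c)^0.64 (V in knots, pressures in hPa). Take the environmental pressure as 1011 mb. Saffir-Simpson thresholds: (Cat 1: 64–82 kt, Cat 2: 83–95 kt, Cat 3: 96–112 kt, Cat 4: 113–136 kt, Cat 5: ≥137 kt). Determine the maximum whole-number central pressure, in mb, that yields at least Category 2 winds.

Category 2 begins at V = 83 kt.
Required ΔP = (83/6.2)^(1/0.64) = 13.387^1.562 ≈ 57.60 mb.
P_c ≤ 1011 − 57.60 = 953.40, so the highest integer P_c is 953 mb.

953 mb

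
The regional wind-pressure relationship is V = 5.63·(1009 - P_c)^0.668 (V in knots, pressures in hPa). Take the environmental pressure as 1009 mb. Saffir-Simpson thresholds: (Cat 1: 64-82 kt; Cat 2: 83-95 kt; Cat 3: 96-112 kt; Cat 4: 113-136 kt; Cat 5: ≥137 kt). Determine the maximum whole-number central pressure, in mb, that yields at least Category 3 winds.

Category 3 begins at V = 96 kt.
Required ΔP = (96/5.63)^(1/0.668) = 17.052^1.497 ≈ 69.82 mb.
P_c ≤ 1009 − 69.82 = 939.18, so the highest integer P_c is 939 mb.

939 mb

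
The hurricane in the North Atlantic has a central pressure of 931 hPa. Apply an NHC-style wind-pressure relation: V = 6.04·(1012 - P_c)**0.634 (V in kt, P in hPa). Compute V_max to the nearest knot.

98 kt

ΔP = 1012 − 931 = 81 hPa.
81^0.634 ≈ 16.217.
V ≈ 6.04 × 16.217 ≈ 98.0 kt.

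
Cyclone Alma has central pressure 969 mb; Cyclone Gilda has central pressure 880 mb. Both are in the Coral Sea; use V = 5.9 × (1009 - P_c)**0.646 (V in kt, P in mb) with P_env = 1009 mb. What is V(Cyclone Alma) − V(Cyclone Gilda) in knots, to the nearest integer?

Cyclone Alma: ΔP = 40; V ≈ 5.9 × 40^0.646 ≈ 63.94 kt.
Cyclone Gilda: ΔP = 129; V ≈ 5.9 × 129^0.646 ≈ 136.24 kt.
Difference ≈ 63.94 − 136.24 = -72.30 → -72 kt.

-72 kt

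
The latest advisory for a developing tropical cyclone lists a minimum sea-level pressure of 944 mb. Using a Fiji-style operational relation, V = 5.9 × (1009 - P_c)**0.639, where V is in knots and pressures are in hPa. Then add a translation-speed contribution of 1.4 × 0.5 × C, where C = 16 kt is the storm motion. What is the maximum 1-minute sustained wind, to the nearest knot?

96 kt

ΔP = 1009 − 944 = 65 mb.
65^0.639 ≈ 14.403.
V ≈ 5.9 × 14.403 ≈ 85.0 kt.
Translation term: 1.4 × 0.5 × 16 = 11.2 kt.
Corrected V ≈ 96.2 kt → 96 kt.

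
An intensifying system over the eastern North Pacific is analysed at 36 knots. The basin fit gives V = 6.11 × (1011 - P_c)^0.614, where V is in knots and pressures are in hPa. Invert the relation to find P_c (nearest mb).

ΔP = (V / 6.11)^(1/0.614) = (36/6.11)^1.629.
36/6.11 = 5.892; 5.892^1.629 ≈ 17.97 mb.
P_c = 1011 − 17.97 = 993.03 ≈ 993 mb.

993 mb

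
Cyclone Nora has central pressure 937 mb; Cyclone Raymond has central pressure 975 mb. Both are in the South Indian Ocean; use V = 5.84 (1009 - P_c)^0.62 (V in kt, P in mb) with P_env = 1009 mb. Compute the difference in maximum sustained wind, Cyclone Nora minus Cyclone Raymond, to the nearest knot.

31 kt

Cyclone Nora: ΔP = 72; V ≈ 5.84 × 72^0.62 ≈ 82.79 kt.
Cyclone Raymond: ΔP = 34; V ≈ 5.84 × 34^0.62 ≈ 51.99 kt.
Difference ≈ 82.79 − 51.99 = 30.80 → 31 kt.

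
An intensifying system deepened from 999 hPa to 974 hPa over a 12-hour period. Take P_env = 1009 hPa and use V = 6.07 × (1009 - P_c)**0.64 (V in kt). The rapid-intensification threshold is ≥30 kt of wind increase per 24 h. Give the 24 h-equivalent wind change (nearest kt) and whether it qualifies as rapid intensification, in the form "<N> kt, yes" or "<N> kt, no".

V₁: ΔP = 10, V ≈ 6.07 × 10^0.64 ≈ 26.50 kt.
V₂: ΔP = 35, V ≈ 6.07 × 35^0.64 ≈ 59.07 kt.
ΔV over 12 h = 32.57 kt → 24 h equivalent = 32.57 × 24/12 ≈ 65.14 kt.
65 kt ≥ 30 kt ⇒ rapid intensification.

65 kt, yes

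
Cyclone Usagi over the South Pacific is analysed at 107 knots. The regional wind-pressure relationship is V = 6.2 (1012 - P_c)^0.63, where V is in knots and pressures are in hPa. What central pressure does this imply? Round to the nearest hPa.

920 hPa

ΔP = (V / 6.2)^(1/0.63) = (107/6.2)^1.587.
107/6.2 = 17.258; 17.258^1.587 ≈ 91.93 hPa.
P_c = 1012 − 91.93 = 920.07 ≈ 920 hPa.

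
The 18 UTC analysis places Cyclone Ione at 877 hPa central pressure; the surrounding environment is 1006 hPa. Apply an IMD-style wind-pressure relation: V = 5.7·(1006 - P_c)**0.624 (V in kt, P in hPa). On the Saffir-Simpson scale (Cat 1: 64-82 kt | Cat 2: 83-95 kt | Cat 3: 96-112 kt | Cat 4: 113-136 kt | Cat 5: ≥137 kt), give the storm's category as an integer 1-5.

ΔP = 1006 − 877 = 129 hPa.
V ≈ 5.7 × 129^0.624 = 5.7 × 20.75 ≈ 118 kt.
118 kt falls in the Category 4 band.

4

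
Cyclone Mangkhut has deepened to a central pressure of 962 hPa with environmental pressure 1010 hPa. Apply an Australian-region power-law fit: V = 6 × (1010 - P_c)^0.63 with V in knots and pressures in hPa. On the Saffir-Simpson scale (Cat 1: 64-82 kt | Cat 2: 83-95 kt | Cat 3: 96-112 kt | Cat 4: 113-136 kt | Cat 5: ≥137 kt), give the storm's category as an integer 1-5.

ΔP = 1010 − 962 = 48 hPa.
V ≈ 6 × 48^0.63 = 6 × 11.46 ≈ 69 kt.
69 kt falls in the Category 1 band.

1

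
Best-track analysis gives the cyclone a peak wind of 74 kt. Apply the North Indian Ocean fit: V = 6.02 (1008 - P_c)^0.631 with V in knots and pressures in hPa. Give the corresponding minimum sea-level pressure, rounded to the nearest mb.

ΔP = (V / 6.02)^(1/0.631) = (74/6.02)^1.585.
74/6.02 = 12.292; 12.292^1.585 ≈ 53.31 mb.
P_c = 1008 − 53.31 = 954.69 ≈ 955 mb.

955 mb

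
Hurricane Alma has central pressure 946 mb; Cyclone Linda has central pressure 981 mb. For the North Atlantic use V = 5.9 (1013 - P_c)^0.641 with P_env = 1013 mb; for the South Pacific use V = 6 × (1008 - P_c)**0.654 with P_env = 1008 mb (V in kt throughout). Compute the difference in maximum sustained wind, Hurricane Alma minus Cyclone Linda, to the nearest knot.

36 kt

Hurricane Alma: ΔP = 67; V ≈ 5.9 × 67^0.641 ≈ 87.37 kt.
Cyclone Linda: ΔP = 27; V ≈ 6 × 27^0.654 ≈ 51.79 kt.
Difference ≈ 87.37 − 51.79 = 35.58 → 36 kt.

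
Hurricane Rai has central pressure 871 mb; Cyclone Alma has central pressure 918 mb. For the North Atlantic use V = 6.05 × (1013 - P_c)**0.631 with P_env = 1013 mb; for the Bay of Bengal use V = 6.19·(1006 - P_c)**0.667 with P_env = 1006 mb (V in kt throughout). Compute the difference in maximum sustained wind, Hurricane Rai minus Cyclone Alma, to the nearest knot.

15 kt

Hurricane Rai: ΔP = 142; V ≈ 6.05 × 142^0.631 ≈ 137.99 kt.
Cyclone Alma: ΔP = 88; V ≈ 6.19 × 88^0.667 ≈ 122.65 kt.
Difference ≈ 137.99 − 122.65 = 15.34 → 15 kt.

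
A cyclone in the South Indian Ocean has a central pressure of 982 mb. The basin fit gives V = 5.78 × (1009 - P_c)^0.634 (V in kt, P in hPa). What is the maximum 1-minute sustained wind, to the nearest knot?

47 kt

ΔP = 1009 − 982 = 27 mb.
27^0.634 ≈ 8.081.
V ≈ 5.78 × 8.081 ≈ 46.7 kt.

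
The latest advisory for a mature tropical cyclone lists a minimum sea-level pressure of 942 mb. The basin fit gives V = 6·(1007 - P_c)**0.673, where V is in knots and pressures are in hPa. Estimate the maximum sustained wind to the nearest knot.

ΔP = 1007 − 942 = 65 mb.
65^0.673 ≈ 16.599.
V ≈ 6 × 16.599 ≈ 99.6 kt.

100 kt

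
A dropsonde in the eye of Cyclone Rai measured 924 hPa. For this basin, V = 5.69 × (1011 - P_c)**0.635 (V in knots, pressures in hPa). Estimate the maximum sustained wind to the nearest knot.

97 kt

ΔP = 1011 − 924 = 87 hPa.
87^0.635 ≈ 17.045.
V ≈ 5.69 × 17.045 ≈ 97.0 kt.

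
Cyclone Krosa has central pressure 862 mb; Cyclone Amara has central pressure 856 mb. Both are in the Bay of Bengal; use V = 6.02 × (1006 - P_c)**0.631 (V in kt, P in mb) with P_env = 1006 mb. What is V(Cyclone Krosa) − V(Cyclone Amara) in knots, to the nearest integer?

Cyclone Krosa: ΔP = 144; V ≈ 6.02 × 144^0.631 ≈ 138.52 kt.
Cyclone Amara: ΔP = 150; V ≈ 6.02 × 150^0.631 ≈ 142.14 kt.
Difference ≈ 138.52 − 142.14 = -3.62 → -4 kt.

-4 kt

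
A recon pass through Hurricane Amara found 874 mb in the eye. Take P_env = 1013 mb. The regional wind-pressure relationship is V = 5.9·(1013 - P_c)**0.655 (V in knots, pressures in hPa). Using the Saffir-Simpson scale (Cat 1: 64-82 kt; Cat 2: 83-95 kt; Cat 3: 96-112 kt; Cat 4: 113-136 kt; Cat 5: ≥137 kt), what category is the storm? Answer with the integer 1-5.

5

ΔP = 1013 − 874 = 139 mb.
V ≈ 5.9 × 139^0.655 = 5.9 × 25.33 ≈ 149 kt.
149 kt falls in the Category 5 band.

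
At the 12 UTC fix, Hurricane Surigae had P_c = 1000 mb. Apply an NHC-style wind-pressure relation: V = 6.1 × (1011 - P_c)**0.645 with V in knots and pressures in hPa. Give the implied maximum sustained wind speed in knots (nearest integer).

29 kt

ΔP = 1011 − 1000 = 11 mb.
11^0.645 ≈ 4.696.
V ≈ 6.1 × 4.696 ≈ 28.6 kt.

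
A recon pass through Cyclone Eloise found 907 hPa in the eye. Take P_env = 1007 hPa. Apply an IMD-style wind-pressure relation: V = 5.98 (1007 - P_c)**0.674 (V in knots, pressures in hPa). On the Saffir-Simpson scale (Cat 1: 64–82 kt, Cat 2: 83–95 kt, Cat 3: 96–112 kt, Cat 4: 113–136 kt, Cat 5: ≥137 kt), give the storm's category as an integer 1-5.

ΔP = 1007 − 907 = 100 hPa.
V ≈ 5.98 × 100^0.674 = 5.98 × 22.28 ≈ 133 kt.
133 kt falls in the Category 4 band.

4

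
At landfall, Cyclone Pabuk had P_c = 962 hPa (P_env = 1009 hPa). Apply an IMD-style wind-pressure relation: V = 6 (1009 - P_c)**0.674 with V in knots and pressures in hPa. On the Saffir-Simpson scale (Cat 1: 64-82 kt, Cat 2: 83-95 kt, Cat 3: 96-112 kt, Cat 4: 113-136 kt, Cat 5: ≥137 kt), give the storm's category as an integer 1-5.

ΔP = 1009 − 962 = 47 hPa.
V ≈ 6 × 47^0.674 = 6 × 13.40 ≈ 80 kt.
80 kt falls in the Category 1 band.

1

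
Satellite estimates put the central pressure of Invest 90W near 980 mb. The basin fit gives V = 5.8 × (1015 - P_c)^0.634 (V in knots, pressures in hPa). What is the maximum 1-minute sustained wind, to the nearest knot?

55 kt

ΔP = 1015 − 980 = 35 mb.
35^0.634 ≈ 9.527.
V ≈ 5.8 × 9.527 ≈ 55.3 kt.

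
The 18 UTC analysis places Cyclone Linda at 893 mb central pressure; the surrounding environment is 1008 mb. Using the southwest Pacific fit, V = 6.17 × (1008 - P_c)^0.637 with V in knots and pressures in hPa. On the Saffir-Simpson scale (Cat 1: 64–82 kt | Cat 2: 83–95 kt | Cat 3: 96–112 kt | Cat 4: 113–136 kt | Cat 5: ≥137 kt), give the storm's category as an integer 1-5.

ΔP = 1008 − 893 = 115 mb.
V ≈ 6.17 × 115^0.637 = 6.17 × 20.54 ≈ 127 kt.
127 kt falls in the Category 4 band.

4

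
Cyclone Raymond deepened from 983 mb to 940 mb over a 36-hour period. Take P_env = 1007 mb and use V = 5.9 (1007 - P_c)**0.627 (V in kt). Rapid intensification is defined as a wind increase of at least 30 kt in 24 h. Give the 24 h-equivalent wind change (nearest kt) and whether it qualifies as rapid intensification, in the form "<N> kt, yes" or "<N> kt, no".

V₁: ΔP = 24, V ≈ 5.9 × 24^0.627 ≈ 43.28 kt.
V₂: ΔP = 67, V ≈ 5.9 × 67^0.627 ≈ 82.38 kt.
ΔV over 36 h = 39.10 kt → 24 h equivalent = 39.10 × 24/36 ≈ 26.07 kt.
26 kt < 30 kt ⇒ not rapid intensification.

26 kt, no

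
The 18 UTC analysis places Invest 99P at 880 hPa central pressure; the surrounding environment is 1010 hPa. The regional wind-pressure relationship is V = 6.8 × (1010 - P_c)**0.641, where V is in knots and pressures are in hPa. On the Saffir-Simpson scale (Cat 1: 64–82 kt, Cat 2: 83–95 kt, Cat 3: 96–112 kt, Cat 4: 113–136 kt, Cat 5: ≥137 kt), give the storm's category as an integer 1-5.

5

ΔP = 1010 − 880 = 130 hPa.
V ≈ 6.8 × 130^0.641 = 6.8 × 22.65 ≈ 154 kt.
154 kt falls in the Category 5 band.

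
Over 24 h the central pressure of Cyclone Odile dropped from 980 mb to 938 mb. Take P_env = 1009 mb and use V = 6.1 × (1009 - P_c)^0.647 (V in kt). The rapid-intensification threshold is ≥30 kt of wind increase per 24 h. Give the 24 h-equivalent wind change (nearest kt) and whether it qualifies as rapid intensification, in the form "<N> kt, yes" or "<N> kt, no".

V₁: ΔP = 29, V ≈ 6.1 × 29^0.647 ≈ 53.89 kt.
V₂: ΔP = 71, V ≈ 6.1 × 71^0.647 ≈ 96.18 kt.
ΔV over 24 h = 42.29 kt → 24 h equivalent = 42.29 × 24/24 ≈ 42.29 kt.
42 kt ≥ 30 kt ⇒ rapid intensification.

42 kt, yes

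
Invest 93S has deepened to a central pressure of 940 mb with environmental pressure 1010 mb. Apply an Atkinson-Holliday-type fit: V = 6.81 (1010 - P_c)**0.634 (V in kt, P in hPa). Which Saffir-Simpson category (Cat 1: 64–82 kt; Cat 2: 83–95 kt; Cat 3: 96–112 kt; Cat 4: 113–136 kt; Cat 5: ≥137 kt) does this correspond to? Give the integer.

ΔP = 1010 − 940 = 70 mb.
V ≈ 6.81 × 70^0.634 = 6.81 × 14.78 ≈ 101 kt.
101 kt falls in the Category 3 band.

3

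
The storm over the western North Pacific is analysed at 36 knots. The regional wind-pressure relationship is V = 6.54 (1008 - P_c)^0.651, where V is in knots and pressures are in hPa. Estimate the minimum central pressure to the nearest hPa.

994 hPa

ΔP = (V / 6.54)^(1/0.651) = (36/6.54)^1.536.
36/6.54 = 5.505; 5.505^1.536 ≈ 13.73 hPa.
P_c = 1008 − 13.73 = 994.27 ≈ 994 hPa.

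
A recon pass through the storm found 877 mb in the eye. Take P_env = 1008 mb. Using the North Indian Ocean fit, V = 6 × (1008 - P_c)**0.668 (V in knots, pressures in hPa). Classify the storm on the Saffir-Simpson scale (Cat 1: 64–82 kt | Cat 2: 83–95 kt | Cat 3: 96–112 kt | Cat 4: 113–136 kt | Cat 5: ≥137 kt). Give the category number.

ΔP = 1008 − 877 = 131 mb.
V ≈ 6 × 131^0.668 = 6 × 25.96 ≈ 156 kt.
156 kt falls in the Category 5 band.

5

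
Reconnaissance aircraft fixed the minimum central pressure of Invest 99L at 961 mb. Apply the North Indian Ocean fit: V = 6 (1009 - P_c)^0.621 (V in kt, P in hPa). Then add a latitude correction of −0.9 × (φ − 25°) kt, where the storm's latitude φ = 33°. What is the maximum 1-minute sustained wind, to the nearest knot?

59 kt

ΔP = 1009 − 961 = 48 mb.
48^0.621 ≈ 11.068.
V ≈ 6 × 11.068 ≈ 66.4 kt.
Latitude correction: −0.9 × (33 − 25) = -7.2 kt.
Corrected V ≈ 59.2 kt → 59 kt.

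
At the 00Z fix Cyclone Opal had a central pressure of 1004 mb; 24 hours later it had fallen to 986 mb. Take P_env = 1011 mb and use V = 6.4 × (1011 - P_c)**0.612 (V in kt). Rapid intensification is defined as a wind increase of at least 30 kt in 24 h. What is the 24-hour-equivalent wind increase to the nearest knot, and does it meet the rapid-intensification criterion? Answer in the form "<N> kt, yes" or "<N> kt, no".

V₁: ΔP = 7, V ≈ 6.4 × 7^0.612 ≈ 21.06 kt.
V₂: ΔP = 25, V ≈ 6.4 × 25^0.612 ≈ 45.89 kt.
ΔV over 24 h = 24.83 kt → 24 h equivalent = 24.83 × 24/24 ≈ 24.83 kt.
25 kt < 30 kt ⇒ not rapid intensification.

25 kt, no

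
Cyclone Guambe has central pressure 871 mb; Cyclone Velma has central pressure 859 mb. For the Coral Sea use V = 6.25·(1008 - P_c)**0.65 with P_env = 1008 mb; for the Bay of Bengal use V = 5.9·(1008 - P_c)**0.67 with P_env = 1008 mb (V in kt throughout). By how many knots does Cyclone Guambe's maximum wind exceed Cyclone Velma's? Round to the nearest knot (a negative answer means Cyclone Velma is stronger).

-16 kt

Cyclone Guambe: ΔP = 137; V ≈ 6.25 × 137^0.65 ≈ 153.02 kt.
Cyclone Velma: ΔP = 149; V ≈ 5.9 × 149^0.67 ≈ 168.61 kt.
Difference ≈ 153.02 − 168.61 = -15.59 → -16 kt.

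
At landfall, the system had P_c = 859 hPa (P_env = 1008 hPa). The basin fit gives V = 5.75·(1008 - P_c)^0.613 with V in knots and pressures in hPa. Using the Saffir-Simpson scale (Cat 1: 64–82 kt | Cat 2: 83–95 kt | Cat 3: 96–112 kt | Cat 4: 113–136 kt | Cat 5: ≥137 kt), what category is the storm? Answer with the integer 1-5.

ΔP = 1008 − 859 = 149 hPa.
V ≈ 5.75 × 149^0.613 = 5.75 × 21.49 ≈ 124 kt.
124 kt falls in the Category 4 band.

4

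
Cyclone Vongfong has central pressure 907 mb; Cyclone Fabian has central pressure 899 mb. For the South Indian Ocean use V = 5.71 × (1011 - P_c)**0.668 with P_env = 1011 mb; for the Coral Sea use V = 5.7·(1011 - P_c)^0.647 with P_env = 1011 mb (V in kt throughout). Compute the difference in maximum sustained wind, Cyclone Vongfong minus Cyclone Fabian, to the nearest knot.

6 kt

Cyclone Vongfong: ΔP = 104; V ≈ 5.71 × 104^0.668 ≈ 127.06 kt.
Cyclone Fabian: ΔP = 112; V ≈ 5.7 × 112^0.647 ≈ 120.70 kt.
Difference ≈ 127.06 − 120.70 = 6.36 → 6 kt.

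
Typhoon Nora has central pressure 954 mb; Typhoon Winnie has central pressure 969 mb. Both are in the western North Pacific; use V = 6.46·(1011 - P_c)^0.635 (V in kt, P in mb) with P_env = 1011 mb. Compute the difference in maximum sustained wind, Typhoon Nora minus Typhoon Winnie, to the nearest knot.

15 kt

Typhoon Nora: ΔP = 57; V ≈ 6.46 × 57^0.635 ≈ 84.18 kt.
Typhoon Winnie: ΔP = 42; V ≈ 6.46 × 42^0.635 ≈ 69.34 kt.
Difference ≈ 84.18 − 69.34 = 14.84 → 15 kt.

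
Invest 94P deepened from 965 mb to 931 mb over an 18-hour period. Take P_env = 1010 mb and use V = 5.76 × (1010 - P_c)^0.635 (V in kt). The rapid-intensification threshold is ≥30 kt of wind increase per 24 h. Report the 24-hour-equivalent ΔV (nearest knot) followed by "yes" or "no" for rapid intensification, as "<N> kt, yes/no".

37 kt, yes

V₁: ΔP = 45, V ≈ 5.76 × 45^0.635 ≈ 64.60 kt.
V₂: ΔP = 79, V ≈ 5.76 × 79^0.635 ≈ 92.35 kt.
ΔV over 18 h = 27.75 kt → 24 h equivalent = 27.75 × 24/18 ≈ 37.00 kt.
37 kt ≥ 30 kt ⇒ rapid intensification.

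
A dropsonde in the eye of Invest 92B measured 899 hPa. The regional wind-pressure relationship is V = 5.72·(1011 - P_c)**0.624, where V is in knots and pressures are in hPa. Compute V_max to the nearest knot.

ΔP = 1011 − 899 = 112 hPa.
112^0.624 ≈ 18.998.
V ≈ 5.72 × 18.998 ≈ 108.7 kt.

109 kt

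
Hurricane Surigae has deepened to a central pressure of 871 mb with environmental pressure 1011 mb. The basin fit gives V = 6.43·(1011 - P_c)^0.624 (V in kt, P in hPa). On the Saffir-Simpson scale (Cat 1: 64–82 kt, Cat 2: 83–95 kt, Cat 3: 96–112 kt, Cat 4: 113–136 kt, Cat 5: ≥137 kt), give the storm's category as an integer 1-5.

5

ΔP = 1011 − 871 = 140 mb.
V ≈ 6.43 × 140^0.624 = 6.43 × 21.84 ≈ 140 kt.
140 kt falls in the Category 5 band.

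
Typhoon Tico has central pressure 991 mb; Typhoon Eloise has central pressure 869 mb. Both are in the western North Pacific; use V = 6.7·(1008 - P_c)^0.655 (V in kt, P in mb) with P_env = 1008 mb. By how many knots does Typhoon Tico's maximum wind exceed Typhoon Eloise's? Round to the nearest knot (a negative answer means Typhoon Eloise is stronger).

Typhoon Tico: ΔP = 17; V ≈ 6.7 × 17^0.655 ≈ 42.86 kt.
Typhoon Eloise: ΔP = 139; V ≈ 6.7 × 139^0.655 ≈ 169.73 kt.
Difference ≈ 42.86 − 169.73 = -126.87 → -127 kt.

-127 kt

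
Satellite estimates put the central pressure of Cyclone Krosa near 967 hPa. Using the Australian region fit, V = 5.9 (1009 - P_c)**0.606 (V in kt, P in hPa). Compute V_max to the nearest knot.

ΔP = 1009 − 967 = 42 hPa.
42^0.606 ≈ 9.631.
V ≈ 5.9 × 9.631 ≈ 56.8 kt.

57 kt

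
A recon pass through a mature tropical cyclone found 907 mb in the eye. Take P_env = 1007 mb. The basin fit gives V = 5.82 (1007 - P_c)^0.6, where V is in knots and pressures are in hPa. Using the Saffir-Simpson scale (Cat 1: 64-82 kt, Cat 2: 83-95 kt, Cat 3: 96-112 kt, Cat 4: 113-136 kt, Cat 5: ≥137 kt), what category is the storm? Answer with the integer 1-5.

ΔP = 1007 − 907 = 100 mb.
V ≈ 5.82 × 100^0.6 = 5.82 × 15.85 ≈ 92 kt.
92 kt falls in the Category 2 band.

2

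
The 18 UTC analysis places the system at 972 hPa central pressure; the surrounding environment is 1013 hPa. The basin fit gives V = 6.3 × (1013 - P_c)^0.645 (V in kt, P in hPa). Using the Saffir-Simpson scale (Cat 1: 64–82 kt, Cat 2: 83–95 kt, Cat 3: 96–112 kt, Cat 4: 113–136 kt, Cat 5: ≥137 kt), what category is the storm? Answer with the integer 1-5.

ΔP = 1013 − 972 = 41 hPa.
V ≈ 6.3 × 41^0.645 = 6.3 × 10.97 ≈ 69 kt.
69 kt falls in the Category 1 band.

1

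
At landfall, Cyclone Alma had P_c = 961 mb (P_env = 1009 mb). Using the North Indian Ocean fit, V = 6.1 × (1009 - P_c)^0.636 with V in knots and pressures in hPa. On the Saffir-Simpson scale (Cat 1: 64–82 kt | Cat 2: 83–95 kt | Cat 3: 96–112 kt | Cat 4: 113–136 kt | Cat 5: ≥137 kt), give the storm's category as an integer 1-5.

ΔP = 1009 − 961 = 48 mb.
V ≈ 6.1 × 48^0.636 = 6.1 × 11.73 ≈ 72 kt.
72 kt falls in the Category 1 band.

1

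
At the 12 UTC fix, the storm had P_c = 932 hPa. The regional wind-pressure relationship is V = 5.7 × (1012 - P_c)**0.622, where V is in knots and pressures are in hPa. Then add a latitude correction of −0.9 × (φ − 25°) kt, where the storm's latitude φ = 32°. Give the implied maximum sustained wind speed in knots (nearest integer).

81 kt

ΔP = 1012 − 932 = 80 hPa.
80^0.622 ≈ 15.266.
V ≈ 5.7 × 15.266 ≈ 87.0 kt.
Latitude correction: −0.9 × (32 − 25) = -6.3 kt.
Corrected V ≈ 80.7 kt → 81 kt.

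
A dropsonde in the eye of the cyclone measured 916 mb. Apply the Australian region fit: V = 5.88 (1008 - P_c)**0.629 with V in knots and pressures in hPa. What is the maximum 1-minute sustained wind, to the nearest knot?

101 kt

ΔP = 1008 − 916 = 92 mb.
92^0.629 ≈ 17.188.
V ≈ 5.88 × 17.188 ≈ 101.1 kt.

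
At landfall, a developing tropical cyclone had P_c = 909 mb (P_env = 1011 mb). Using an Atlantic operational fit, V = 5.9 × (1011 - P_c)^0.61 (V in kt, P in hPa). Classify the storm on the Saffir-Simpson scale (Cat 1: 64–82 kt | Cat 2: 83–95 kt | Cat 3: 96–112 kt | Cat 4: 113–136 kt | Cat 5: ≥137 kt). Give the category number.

3

ΔP = 1011 − 909 = 102 mb.
V ≈ 5.9 × 102^0.61 = 5.9 × 16.80 ≈ 99 kt.
99 kt falls in the Category 3 band.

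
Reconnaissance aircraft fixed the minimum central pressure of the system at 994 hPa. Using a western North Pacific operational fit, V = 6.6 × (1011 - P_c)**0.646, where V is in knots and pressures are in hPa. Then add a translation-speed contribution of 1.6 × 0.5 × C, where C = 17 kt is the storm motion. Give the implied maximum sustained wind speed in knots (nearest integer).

55 kt

ΔP = 1011 − 994 = 17 hPa.
17^0.646 ≈ 6.235.
V ≈ 6.6 × 6.235 ≈ 41.2 kt.
Translation term: 1.6 × 0.5 × 17 = 13.6 kt.
Corrected V ≈ 54.8 kt → 55 kt.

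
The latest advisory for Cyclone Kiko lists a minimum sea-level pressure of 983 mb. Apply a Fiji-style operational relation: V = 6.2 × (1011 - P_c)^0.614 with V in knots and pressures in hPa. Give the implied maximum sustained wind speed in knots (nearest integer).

ΔP = 1011 − 983 = 28 mb.
28^0.614 ≈ 7.737.
V ≈ 6.2 × 7.737 ≈ 48.0 kt.

48 kt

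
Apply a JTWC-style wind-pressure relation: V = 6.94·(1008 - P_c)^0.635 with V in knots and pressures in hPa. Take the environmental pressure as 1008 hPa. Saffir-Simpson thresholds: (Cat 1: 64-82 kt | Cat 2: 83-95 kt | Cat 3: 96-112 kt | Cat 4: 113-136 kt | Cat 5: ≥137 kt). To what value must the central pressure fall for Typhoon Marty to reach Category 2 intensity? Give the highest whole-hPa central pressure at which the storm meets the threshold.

958 hPa

Category 2 begins at V = 83 kt.
Required ΔP = (83/6.94)^(1/0.635) = 11.960^1.575 ≈ 49.80 hPa.
P_c ≤ 1008 − 49.80 = 958.20, so the highest integer P_c is 958 hPa.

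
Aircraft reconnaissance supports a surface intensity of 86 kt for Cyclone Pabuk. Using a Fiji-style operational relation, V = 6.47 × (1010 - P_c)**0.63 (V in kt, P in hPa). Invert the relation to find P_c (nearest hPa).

ΔP = (V / 6.47)^(1/0.63) = (86/6.47)^1.587.
86/6.47 = 13.292; 13.292^1.587 ≈ 60.74 hPa.
P_c = 1010 − 60.74 = 949.26 ≈ 949 hPa.

949 hPa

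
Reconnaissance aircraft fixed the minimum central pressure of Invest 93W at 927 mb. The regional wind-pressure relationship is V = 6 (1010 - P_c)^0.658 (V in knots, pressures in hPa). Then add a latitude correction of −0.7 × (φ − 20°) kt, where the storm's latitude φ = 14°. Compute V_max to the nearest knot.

114 kt

ΔP = 1010 − 927 = 83 mb.
83^0.658 ≈ 18.313.
V ≈ 6 × 18.313 ≈ 109.9 kt.
Latitude correction: −0.7 × (14 − 20) = 4.2 kt.
Corrected V ≈ 114.1 kt → 114 kt.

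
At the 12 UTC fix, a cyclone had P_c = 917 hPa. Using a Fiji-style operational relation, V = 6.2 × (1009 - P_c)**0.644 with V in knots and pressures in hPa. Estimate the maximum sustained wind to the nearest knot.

ΔP = 1009 − 917 = 92 hPa.
92^0.644 ≈ 18.394.
V ≈ 6.2 × 18.394 ≈ 114.0 kt.

114 kt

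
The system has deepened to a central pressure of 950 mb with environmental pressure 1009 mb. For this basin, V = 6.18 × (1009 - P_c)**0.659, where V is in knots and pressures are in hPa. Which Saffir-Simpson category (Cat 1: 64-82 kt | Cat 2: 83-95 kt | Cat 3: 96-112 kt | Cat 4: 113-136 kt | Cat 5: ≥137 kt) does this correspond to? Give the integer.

ΔP = 1009 − 950 = 59 mb.
V ≈ 6.18 × 59^0.659 = 6.18 × 14.69 ≈ 91 kt.
91 kt falls in the Category 2 band.

2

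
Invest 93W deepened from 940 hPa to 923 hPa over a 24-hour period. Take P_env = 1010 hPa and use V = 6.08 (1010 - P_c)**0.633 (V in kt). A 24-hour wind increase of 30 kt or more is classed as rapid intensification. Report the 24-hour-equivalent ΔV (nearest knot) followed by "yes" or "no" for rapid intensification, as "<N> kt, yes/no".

13 kt, no

V₁: ΔP = 70, V ≈ 6.08 × 70^0.633 ≈ 89.51 kt.
V₂: ΔP = 87, V ≈ 6.08 × 87^0.633 ≈ 102.71 kt.
ΔV over 24 h = 13.20 kt → 24 h equivalent = 13.20 × 24/24 ≈ 13.20 kt.
13 kt < 30 kt ⇒ not rapid intensification.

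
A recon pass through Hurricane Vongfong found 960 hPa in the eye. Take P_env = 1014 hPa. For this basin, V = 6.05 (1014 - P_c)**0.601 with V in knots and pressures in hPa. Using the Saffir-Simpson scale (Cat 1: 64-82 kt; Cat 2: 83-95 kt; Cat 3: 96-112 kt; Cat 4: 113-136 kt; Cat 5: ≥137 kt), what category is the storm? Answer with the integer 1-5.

1

ΔP = 1014 − 960 = 54 hPa.
V ≈ 6.05 × 54^0.601 = 6.05 × 10.99 ≈ 67 kt.
67 kt falls in the Category 1 band.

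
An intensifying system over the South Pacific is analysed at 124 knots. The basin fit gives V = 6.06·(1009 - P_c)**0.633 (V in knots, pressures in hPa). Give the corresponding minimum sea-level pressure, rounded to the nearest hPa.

ΔP = (V / 6.06)^(1/0.633) = (124/6.06)^1.580.
124/6.06 = 20.462; 20.462^1.580 ≈ 117.76 hPa.
P_c = 1009 − 117.76 = 891.24 ≈ 891 hPa.

891 hPa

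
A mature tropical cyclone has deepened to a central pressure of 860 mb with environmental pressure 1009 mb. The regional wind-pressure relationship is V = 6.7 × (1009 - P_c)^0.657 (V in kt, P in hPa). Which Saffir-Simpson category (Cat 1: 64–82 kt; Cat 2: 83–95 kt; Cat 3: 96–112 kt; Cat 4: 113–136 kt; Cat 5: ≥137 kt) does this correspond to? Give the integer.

5

ΔP = 1009 − 860 = 149 mb.
V ≈ 6.7 × 149^0.657 = 6.7 × 26.78 ≈ 179 kt.
179 kt falls in the Category 5 band.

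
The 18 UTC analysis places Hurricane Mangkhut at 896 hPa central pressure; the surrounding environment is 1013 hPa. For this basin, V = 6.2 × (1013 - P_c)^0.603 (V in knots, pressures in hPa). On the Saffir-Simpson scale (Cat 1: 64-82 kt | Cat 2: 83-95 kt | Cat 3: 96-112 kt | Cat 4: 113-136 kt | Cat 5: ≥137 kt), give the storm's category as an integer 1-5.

ΔP = 1013 − 896 = 117 hPa.
V ≈ 6.2 × 117^0.603 = 6.2 × 17.67 ≈ 110 kt.
110 kt falls in the Category 3 band.

3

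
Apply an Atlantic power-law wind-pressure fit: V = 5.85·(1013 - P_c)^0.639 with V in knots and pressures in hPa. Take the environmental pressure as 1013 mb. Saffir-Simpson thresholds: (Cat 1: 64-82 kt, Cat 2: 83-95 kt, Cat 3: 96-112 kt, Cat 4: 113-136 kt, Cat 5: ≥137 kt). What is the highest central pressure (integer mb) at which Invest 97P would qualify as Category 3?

Category 3 begins at V = 96 kt.
Required ΔP = (96/5.85)^(1/0.639) = 16.410^1.565 ≈ 79.72 mb.
P_c ≤ 1013 − 79.72 = 933.28, so the highest integer P_c is 933 mb.

933 mb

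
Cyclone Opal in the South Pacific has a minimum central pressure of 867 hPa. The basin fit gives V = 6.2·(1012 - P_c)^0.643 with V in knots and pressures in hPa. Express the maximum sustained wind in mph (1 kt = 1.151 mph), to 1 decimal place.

175.1 mph

ΔP = 1012 − 867 = 145 hPa.
V ≈ 6.2 × 145^0.643 = 6.2 × 24.534 ≈ 152.108 kt.
152.108 × 1.151 ≈ 175.08 mph → 175.1 mph.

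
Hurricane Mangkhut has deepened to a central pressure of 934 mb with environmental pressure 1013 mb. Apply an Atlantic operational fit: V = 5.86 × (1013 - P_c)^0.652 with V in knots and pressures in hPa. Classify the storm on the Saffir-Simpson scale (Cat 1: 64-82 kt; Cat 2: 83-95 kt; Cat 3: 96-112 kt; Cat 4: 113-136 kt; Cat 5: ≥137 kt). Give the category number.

3

ΔP = 1013 − 934 = 79 mb.
V ≈ 5.86 × 79^0.652 = 5.86 × 17.27 ≈ 101 kt.
101 kt falls in the Category 3 band.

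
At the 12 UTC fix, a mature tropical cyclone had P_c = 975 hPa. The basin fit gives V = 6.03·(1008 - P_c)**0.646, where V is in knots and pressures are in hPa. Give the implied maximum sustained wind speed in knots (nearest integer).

58 kt

ΔP = 1008 − 975 = 33 hPa.
33^0.646 ≈ 9.571.
V ≈ 6.03 × 9.571 ≈ 57.7 kt.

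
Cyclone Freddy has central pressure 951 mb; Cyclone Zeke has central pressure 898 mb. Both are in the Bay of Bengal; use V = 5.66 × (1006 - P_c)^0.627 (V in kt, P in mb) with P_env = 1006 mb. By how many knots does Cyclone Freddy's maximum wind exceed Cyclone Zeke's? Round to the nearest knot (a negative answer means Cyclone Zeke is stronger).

-37 kt

Cyclone Freddy: ΔP = 55; V ≈ 5.66 × 55^0.627 ≈ 69.83 kt.
Cyclone Zeke: ΔP = 108; V ≈ 5.66 × 108^0.627 ≈ 106.60 kt.
Difference ≈ 69.83 − 106.60 = -36.77 → -37 kt.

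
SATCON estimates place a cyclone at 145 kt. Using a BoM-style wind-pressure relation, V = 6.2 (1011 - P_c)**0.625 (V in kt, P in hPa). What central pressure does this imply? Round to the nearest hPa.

856 hPa

ΔP = (V / 6.2)^(1/0.625) = (145/6.2)^1.600.
145/6.2 = 23.387; 23.387^1.600 ≈ 155.01 hPa.
P_c = 1011 − 155.01 = 855.99 ≈ 856 hPa.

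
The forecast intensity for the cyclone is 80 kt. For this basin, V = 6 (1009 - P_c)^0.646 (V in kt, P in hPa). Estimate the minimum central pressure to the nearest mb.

954 mb

ΔP = (V / 6)^(1/0.646) = (80/6)^1.548.
80/6 = 13.333; 13.333^1.548 ≈ 55.13 mb.
P_c = 1009 − 55.13 = 953.87 ≈ 954 mb.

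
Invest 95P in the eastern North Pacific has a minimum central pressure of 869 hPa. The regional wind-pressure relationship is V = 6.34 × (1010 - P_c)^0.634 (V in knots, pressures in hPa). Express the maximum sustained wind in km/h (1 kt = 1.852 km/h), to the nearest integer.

ΔP = 1010 − 869 = 141 hPa.
V ≈ 6.34 × 141^0.634 = 6.34 × 23.046 ≈ 146.115 kt.
146.115 × 1.852 ≈ 270.60 km/h → 271 km/h.

271 km/h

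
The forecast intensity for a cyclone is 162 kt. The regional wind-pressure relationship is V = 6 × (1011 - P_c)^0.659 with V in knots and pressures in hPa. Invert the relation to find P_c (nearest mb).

ΔP = (V / 6)^(1/0.659) = (162/6)^1.517.
162/6 = 27.000; 27.000^1.517 ≈ 148.60 mb.
P_c = 1011 − 148.60 = 862.40 ≈ 862 mb.

862 mb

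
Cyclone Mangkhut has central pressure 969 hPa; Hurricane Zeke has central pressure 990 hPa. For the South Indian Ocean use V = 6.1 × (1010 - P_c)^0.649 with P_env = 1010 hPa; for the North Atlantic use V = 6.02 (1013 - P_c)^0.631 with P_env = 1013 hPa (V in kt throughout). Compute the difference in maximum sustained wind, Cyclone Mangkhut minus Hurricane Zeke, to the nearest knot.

Cyclone Mangkhut: ΔP = 41; V ≈ 6.1 × 41^0.649 ≈ 67.92 kt.
Hurricane Zeke: ΔP = 23; V ≈ 6.02 × 23^0.631 ≈ 43.54 kt.
Difference ≈ 67.92 − 43.54 = 24.38 → 24 kt.

24 kt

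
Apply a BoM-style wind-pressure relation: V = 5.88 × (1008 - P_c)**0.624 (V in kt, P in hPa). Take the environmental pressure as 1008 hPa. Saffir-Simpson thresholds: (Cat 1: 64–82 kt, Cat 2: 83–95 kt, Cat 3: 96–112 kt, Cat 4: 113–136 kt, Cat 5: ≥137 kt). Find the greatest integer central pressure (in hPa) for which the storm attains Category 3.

Category 3 begins at V = 96 kt.
Required ΔP = (96/5.88)^(1/0.624) = 16.327^1.603 ≈ 87.85 hPa.
P_c ≤ 1008 − 87.85 = 920.15, so the highest integer P_c is 920 hPa.

920 hPa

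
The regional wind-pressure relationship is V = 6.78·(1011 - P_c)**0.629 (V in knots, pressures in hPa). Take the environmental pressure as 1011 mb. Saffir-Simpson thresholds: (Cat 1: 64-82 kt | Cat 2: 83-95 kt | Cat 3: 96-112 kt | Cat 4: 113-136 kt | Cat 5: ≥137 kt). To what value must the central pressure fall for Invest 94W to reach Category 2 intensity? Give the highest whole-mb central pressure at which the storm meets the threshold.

957 mb

Category 2 begins at V = 83 kt.
Required ΔP = (83/6.78)^(1/0.629) = 12.242^1.590 ≈ 53.64 mb.
P_c ≤ 1011 − 53.64 = 957.36, so the highest integer P_c is 957 mb.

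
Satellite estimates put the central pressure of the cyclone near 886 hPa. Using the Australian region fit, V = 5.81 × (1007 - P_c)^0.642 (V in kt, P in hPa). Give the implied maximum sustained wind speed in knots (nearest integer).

126 kt

ΔP = 1007 − 886 = 121 hPa.
121^0.642 ≈ 21.734.
V ≈ 5.81 × 21.734 ≈ 126.3 kt.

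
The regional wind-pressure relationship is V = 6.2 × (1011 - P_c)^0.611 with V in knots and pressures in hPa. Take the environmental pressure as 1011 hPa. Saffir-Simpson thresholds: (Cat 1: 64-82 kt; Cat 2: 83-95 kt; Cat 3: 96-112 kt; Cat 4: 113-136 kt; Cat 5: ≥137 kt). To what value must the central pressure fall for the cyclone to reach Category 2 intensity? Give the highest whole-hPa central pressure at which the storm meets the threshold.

941 hPa

Category 2 begins at V = 83 kt.
Required ΔP = (83/6.2)^(1/0.611) = 13.387^1.637 ≈ 69.82 hPa.
P_c ≤ 1011 − 69.82 = 941.18, so the highest integer P_c is 941 hPa.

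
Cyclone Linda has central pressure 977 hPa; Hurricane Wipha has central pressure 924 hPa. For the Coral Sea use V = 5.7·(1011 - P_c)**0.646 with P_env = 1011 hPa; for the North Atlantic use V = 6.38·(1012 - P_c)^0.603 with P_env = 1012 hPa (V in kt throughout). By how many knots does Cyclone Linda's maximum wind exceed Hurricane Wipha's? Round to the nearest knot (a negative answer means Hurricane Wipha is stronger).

Cyclone Linda: ΔP = 34; V ≈ 5.7 × 34^0.646 ≈ 55.62 kt.
Hurricane Wipha: ΔP = 88; V ≈ 6.38 × 88^0.603 ≈ 94.92 kt.
Difference ≈ 55.62 − 94.92 = -39.30 → -39 kt.

-39 kt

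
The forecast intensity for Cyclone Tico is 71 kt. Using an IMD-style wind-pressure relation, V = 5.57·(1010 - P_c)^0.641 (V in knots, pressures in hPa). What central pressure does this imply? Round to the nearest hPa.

ΔP = (V / 5.57)^(1/0.641) = (71/5.57)^1.560.
71/5.57 = 12.747; 12.747^1.560 ≈ 53.03 hPa.
P_c = 1010 − 53.03 = 956.97 ≈ 957 hPa.

957 hPa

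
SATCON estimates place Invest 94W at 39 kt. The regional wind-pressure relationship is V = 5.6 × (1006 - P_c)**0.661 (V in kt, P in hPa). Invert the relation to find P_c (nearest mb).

ΔP = (V / 5.6)^(1/0.661) = (39/5.6)^1.513.
39/5.6 = 6.964; 6.964^1.513 ≈ 18.84 mb.
P_c = 1006 − 18.84 = 987.16 ≈ 987 mb.

987 mb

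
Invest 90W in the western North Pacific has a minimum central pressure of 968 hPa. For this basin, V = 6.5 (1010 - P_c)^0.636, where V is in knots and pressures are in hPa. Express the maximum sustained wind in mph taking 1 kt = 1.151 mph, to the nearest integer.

ΔP = 1010 − 968 = 42 hPa.
V ≈ 6.5 × 42^0.636 = 6.5 × 10.774 ≈ 70.033 kt.
70.033 × 1.151 ≈ 80.61 mph → 81 mph.

81 mph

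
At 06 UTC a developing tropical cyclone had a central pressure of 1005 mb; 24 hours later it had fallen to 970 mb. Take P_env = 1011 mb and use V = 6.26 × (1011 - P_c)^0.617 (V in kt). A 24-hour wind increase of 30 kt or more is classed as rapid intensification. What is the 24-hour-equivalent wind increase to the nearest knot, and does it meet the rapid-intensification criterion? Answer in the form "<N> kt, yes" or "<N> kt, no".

43 kt, yes

V₁: ΔP = 6, V ≈ 6.26 × 6^0.617 ≈ 18.91 kt.
V₂: ΔP = 41, V ≈ 6.26 × 41^0.617 ≈ 61.90 kt.
ΔV over 24 h = 42.99 kt → 24 h equivalent = 42.99 × 24/24 ≈ 42.99 kt.
43 kt ≥ 30 kt ⇒ rapid intensification.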